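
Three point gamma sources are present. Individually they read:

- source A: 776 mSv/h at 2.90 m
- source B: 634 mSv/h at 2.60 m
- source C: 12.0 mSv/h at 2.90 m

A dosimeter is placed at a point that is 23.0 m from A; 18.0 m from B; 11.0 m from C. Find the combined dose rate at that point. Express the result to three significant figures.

26.4 mSv/h

Each source contributes Iᵢ·(dᵢ/rᵢ)²; contributions add.
A: 776 × (2.90/23.0)² = 12.34 mSv/h
B: 634 × (2.60/18.0)² = 13.23 mSv/h
C: 12.0 × (2.90/11.0)² = 0.8340 mSv/h
Total = 12.34 + 13.23 + 0.8340 = 26.40 mSv/h.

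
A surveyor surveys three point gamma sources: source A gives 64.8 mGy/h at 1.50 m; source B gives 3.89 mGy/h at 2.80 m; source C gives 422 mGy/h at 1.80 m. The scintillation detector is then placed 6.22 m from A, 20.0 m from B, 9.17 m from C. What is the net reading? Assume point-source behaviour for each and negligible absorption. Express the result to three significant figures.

20.1 mGy/h

By superposition, sum each source's inverse-square contribution:
A: 64.8 × (1.50/6.22)² = 3.769 mGy/h
B: 3.89 × (2.80/20.0)² = 0.07624 mGy/h
C: 422 × (1.80/9.17)² = 16.26 mGy/h
Total = 3.769 + 0.07624 + 16.26 = 20.11 mGy/h.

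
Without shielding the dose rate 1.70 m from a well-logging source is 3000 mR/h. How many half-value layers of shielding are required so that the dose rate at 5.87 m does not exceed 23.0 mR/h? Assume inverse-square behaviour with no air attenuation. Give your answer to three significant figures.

At 5.87 m, distance alone gives (1.70/5.87)² = 0.08387, so 3000 × 0.08387 = 251.6 mR/h.
Further attenuation needed: 251.6/23.0 = 10.94.
n = log₂(10.94) = 3.452 half-value layers.

3.45 half-value layers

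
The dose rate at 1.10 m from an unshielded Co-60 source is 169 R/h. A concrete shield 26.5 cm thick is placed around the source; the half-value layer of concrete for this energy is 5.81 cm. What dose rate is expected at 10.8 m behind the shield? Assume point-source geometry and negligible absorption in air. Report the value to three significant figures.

0.0743 R/h

Distance alone: 169 × (1.10/10.8)² = 169 × 0.01037 = 1.753 R/h.
Shield: 26.5/5.81 = 4.561 half-value layers → attenuation 2^(−4.561) = 0.04236.
Combined: 1.753 × 0.04236 = 0.07426 R/h.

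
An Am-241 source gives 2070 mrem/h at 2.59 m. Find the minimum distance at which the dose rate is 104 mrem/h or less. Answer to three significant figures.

By the inverse-square law, d₂ = d₁·√(I₁/I₂).
I₁/I₂ = 2070/104 = 19.90, so d₂ = 2.59 × √19.90 = 11.55 m.

11.6 m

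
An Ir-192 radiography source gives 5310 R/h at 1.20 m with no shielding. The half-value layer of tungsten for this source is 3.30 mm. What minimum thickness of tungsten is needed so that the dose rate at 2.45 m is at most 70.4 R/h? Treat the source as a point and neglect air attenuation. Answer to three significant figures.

At 2.45 m, distance alone gives 5310 × (1.20/2.45)² = 5310 × 0.2399 = 1274 R/h.
Further attenuation needed: 1274/70.4 = 18.10.
n = log₂(18.10) = 4.178 half-value layers.
Thickness = 4.178 × 3.30 mm = 13.79 mm.

13.8 mm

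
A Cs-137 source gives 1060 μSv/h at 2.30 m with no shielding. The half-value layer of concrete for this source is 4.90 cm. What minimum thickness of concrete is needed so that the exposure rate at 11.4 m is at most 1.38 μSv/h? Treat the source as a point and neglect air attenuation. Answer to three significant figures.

24.3 cm

At 11.4 m, distance alone gives (2.30/11.4)² = 0.04070, so 1060 × 0.04070 = 43.14 μSv/h.
Further attenuation needed: 43.14/1.38 = 31.26.
n = log₂(31.26) = 4.966 half-value layers.
Thickness = 4.966 × 4.90 cm = 24.33 cm.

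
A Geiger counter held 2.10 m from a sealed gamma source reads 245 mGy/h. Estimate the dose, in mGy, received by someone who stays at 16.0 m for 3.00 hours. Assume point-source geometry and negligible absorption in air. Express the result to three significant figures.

Applying the 1/r² law, rate at 16.0 m:
(2.10/16.0)² = 0.01723, so 245 × 0.01723 = 4.221 mGy/h.
Dose = rate × time = 4.221 mGy/h × 3.000 h = 12.66 mGy.

12.7 mGy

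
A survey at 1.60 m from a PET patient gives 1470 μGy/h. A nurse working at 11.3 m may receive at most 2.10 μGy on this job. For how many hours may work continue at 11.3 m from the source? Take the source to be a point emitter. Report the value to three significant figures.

Intensity scales as (d₁/d₂)², so rate at 11.3 m:
(1.60/11.3)² = 0.02005, so 1470 × 0.02005 = 29.47 μGy/h.
Stay time = 2.10 μGy ÷ 29.47 μGy/h = 0.07126 h.

0.0713 h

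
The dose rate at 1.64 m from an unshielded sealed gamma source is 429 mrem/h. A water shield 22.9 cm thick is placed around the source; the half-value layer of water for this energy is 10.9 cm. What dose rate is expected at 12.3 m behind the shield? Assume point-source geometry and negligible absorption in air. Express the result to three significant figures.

Distance alone: 429 × (1.64/12.3)² = 429 × 0.01778 = 7.628 mrem/h.
Shield: 22.9/10.9 = 2.101 half-value layers → attenuation 2^(−2.101) = 0.2331.
Combined: 7.628 × 0.2331 = 1.778 mrem/h.

1.78 mrem/h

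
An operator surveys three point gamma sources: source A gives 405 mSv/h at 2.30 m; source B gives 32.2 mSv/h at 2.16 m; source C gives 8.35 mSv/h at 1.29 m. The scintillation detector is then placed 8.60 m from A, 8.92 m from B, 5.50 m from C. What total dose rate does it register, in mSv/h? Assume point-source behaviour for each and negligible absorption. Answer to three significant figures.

31.3 mSv/h

Each source contributes Iᵢ·(dᵢ/rᵢ)²; contributions add.
A: 405 × (2.30/8.60)² = 28.97 mSv/h
B: 32.2 × (2.16/8.92)² = 1.888 mSv/h
C: 8.35 × (1.29/5.50)² = 0.4593 mSv/h
Total = 28.97 + 1.888 + 0.4593 = 31.32 mSv/h.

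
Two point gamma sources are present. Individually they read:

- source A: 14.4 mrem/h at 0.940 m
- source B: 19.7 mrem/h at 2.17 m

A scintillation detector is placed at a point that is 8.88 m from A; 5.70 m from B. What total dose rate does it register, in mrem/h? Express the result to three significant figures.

By superposition, sum each source's inverse-square contribution:
A: 14.4 × (0.940/8.88)² = 0.1614 mrem/h
B: 19.7 × (2.17/5.70)² = 2.855 mrem/h
Total = 0.1614 + 2.855 = 3.016 mrem/h.

3.02 mrem/h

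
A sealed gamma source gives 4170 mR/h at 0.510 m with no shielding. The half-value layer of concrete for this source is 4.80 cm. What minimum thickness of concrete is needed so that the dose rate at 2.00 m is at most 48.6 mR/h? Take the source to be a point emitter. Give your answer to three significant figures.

At 2.00 m, distance alone gives 4170 × (0.510/2.00)² = 4170 × 0.06502 = 271.1 mR/h.
Further attenuation needed: 271.1/48.6 = 5.578.
n = log₂(5.578) = 2.480 half-value layers.
Thickness = 2.480 × 4.80 cm = 11.90 cm.

11.9 cm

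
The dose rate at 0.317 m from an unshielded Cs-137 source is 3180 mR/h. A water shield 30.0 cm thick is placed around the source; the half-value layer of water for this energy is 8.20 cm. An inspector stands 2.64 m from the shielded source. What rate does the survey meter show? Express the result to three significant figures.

Distance alone: (0.317/2.64)² = 0.01442, so 3180 × 0.01442 = 45.86 mR/h.
Shield: 30.0/8.20 = 3.659 half-value layers → attenuation 2^(−3.659) = 0.07916.
Combined: 45.86 × 0.07916 = 3.630 mR/h.

3.63 mR/h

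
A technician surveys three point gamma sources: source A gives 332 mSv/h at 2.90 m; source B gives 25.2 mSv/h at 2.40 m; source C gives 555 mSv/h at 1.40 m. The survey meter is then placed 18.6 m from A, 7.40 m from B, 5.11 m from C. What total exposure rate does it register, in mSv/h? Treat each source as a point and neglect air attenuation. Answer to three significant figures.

Each source contributes Iᵢ·(dᵢ/rᵢ)²; contributions add.
A: 332 × (2.90/18.6)² = 8.071 mSv/h
B: 25.2 × (2.40/7.40)² = 2.651 mSv/h
C: 555 × (1.40/5.11)² = 41.66 mSv/h
Total = 8.071 + 2.651 + 41.66 = 52.38 mSv/h.

52.4 mSv/h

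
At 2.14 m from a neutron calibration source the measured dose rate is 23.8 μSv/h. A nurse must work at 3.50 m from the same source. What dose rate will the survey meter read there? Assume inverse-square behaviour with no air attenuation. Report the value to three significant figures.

8.90 μSv/h

Since intensity falls as 1/r², scaling from 2.14 m to 3.50 m:
23.8 × (2.14/3.50)² = 23.8 × 0.3738 = 8.896 μSv/h.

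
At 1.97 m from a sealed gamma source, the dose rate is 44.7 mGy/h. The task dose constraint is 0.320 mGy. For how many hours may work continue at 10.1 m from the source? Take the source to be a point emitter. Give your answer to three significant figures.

Applying the 1/r² law, rate at 10.1 m:
(1.97/10.1)² = 0.03804, so 44.7 × 0.03804 = 1.700 mGy/h.
Stay time = 0.320 mGy ÷ 1.700 mGy/h = 0.1882 h.

0.188 h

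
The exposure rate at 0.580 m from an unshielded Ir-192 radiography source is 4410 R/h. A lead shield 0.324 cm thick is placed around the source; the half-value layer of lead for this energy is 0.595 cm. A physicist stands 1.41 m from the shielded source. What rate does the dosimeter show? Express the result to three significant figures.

Distance alone: 4410 × (0.580/1.41)² = 4410 × 0.1692 = 746.2 R/h.
Shield: 0.324/0.595 = 0.5445 half-value layers → attenuation 2^(−0.5445) = 0.6856.
Combined: 746.2 × 0.6856 = 511.6 R/h.

512 R/h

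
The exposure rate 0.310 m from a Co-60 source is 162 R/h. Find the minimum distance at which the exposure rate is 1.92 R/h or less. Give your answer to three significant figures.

2.85 m

Applying the 1/r² law, d₂ = d₁·√(I₁/I₂).
I₁/I₂ = 162/1.92 = 84.38, so d₂ = 0.310 × √84.38 = 2.848 m.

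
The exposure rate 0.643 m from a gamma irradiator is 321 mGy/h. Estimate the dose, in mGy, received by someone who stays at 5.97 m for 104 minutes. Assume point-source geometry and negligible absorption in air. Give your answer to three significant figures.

6.45 mGy

Applying the 1/r² law, rate at 5.97 m:
321 × (0.643/5.97)² = 321 × 0.01160 = 3.724 mGy/h.
Dose = rate × time = 3.724 mGy/h × 1.733 h = 6.454 mGy.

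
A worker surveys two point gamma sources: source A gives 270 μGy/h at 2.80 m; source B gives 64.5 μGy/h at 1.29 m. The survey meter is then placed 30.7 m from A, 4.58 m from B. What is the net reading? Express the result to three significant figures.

7.36 μGy/h

Each source contributes Iᵢ·(dᵢ/rᵢ)²; contributions add.
A: 270 × (2.80/30.7)² = 2.246 μGy/h
B: 64.5 × (1.29/4.58)² = 5.117 μGy/h
Total = 2.246 + 5.117 = 7.363 μGy/h.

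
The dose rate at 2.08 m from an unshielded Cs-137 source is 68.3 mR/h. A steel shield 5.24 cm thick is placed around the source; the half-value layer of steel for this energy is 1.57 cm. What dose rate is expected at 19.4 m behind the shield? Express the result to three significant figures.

Distance alone: (2.08/19.4)² = 0.01150, so 68.3 × 0.01150 = 0.7854 mR/h.
Shield: 5.24/1.57 = 3.338 half-value layers → attenuation 2^(−3.338) = 0.09889.
Combined: 0.7854 × 0.09889 = 0.07767 mR/h.

0.0777 mR/h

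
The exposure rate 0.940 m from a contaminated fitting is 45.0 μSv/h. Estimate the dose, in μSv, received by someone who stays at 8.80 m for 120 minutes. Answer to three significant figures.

1.03 μSv

Since intensity falls as 1/r², rate at 8.80 m:
45.0 × (0.940/8.80)² = 45.0 × 0.01141 = 0.5134 μSv/h.
Dose = rate × time = 0.5134 μSv/h × 2.000 h = 1.027 μSv.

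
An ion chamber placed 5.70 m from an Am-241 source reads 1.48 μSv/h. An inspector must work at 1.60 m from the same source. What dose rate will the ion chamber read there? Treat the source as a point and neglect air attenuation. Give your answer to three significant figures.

18.8 μSv/h

Since intensity falls as 1/r², scaling from 5.70 m to 1.60 m:
1.48 × (5.70/1.60)² = 1.48 × 12.69 = 18.78 μSv/h.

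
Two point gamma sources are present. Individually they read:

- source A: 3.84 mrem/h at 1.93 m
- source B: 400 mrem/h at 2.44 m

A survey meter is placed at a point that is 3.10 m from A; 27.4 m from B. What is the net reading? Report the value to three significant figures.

Each source contributes Iᵢ·(dᵢ/rᵢ)²; contributions add.
A: 3.84 × (1.93/3.10)² = 1.488 mrem/h
B: 400 × (2.44/27.4)² = 3.172 mrem/h
Total = 1.488 + 3.172 = 4.660 mrem/h.

4.66 mrem/h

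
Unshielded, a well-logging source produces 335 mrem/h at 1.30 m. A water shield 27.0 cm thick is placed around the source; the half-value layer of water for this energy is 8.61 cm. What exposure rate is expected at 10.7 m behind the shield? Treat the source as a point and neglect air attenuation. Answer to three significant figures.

0.563 mrem/h

Distance alone: 335 × (1.30/10.7)² = 335 × 0.01476 = 4.945 mrem/h.
Shield: 27.0/8.61 = 3.136 half-value layers → attenuation 2^(−3.136) = 0.1138.
Combined: 4.945 × 0.1138 = 0.5627 mrem/h.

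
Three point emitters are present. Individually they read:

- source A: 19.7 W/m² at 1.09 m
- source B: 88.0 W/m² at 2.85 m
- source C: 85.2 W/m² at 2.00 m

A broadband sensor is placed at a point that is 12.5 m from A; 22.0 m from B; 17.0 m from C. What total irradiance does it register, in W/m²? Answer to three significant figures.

Each source contributes Iᵢ·(dᵢ/rᵢ)²; contributions add.
A: 19.7 × (1.09/12.5)² = 0.1498 W/m²
B: 88.0 × (2.85/22.0)² = 1.477 W/m²
C: 85.2 × (2.00/17.0)² = 1.179 W/m²
Total = 0.1498 + 1.477 + 1.179 = 2.806 W/m².

2.81 W/m²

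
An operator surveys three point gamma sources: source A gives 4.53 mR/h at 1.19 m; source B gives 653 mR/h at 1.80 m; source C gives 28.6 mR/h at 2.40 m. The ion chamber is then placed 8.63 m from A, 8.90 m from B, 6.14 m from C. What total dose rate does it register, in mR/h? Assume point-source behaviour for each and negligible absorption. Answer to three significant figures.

31.2 mR/h

By superposition, sum each source's inverse-square contribution:
A: 4.53 × (1.19/8.63)² = 0.08613 mR/h
B: 653 × (1.80/8.90)² = 26.71 mR/h
C: 28.6 × (2.40/6.14)² = 4.370 mR/h
Total = 0.08613 + 26.71 + 4.370 = 31.17 mR/h.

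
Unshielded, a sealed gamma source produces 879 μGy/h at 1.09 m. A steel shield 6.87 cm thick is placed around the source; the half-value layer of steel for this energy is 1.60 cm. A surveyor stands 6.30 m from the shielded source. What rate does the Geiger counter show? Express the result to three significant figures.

Distance alone: 879 × (1.09/6.30)² = 879 × 0.02993 = 26.31 μGy/h.
Shield: 6.87/1.60 = 4.294 half-value layers → attenuation 2^(−4.294) = 0.05098.
Combined: 26.31 × 0.05098 = 1.341 μGy/h.

1.34 μGy/h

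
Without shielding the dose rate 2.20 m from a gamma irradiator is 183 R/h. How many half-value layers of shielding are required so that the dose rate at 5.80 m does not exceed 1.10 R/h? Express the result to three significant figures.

At 5.80 m, distance alone gives (2.20/5.80)² = 0.1439, so 183 × 0.1439 = 26.33 R/h.
Further attenuation needed: 26.33/1.10 = 23.94.
n = log₂(23.94) = 4.581 half-value layers.

4.58 half-value layers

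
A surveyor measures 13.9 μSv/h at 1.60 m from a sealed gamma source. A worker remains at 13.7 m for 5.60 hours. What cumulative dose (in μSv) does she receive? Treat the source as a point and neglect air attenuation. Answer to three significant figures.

By the inverse-square law, rate at 13.7 m:
13.9 × (1.60/13.7)² = 13.9 × 0.01364 = 0.1896 μSv/h.
Dose = rate × time = 0.1896 μSv/h × 5.600 h = 1.062 μSv.

1.06 μSv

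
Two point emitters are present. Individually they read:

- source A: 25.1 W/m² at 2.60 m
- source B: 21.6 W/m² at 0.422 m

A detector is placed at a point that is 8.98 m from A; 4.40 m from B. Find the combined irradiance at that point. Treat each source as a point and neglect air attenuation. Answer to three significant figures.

2.30 W/m²

By superposition, sum each source's inverse-square contribution:
A: 25.1 × (2.60/8.98)² = 2.104 W/m²
B: 21.6 × (0.422/4.40)² = 0.1987 W/m²
Total = 2.104 + 0.1987 = 2.303 W/m².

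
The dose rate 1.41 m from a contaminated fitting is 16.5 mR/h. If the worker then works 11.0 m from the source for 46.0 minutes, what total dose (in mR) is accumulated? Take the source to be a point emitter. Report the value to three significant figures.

0.208 mR

Using I₁d₁² = I₂d₂², rate at 11.0 m:
(1.41/11.0)² = 0.01643, so 16.5 × 0.01643 = 0.2711 mR/h.
Dose = rate × time = 0.2711 mR/h × 0.7667 h = 0.2079 mR.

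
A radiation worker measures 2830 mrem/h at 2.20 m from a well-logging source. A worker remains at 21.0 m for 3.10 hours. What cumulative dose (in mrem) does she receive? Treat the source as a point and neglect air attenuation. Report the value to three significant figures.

Using I₁d₁² = I₂d₂², rate at 21.0 m:
(2.20/21.0)² = 0.01098, so 2830 × 0.01098 = 31.07 mrem/h.
Dose = rate × time = 31.07 mrem/h × 3.100 h = 96.32 mrem.

96.3 mrem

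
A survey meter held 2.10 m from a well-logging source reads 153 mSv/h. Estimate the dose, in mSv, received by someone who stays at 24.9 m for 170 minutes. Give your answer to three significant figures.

3.08 mSv

Since intensity falls as 1/r², rate at 24.9 m:
(2.10/24.9)² = 0.007113, so 153 × 0.007113 = 1.088 mSv/h.
Dose = rate × time = 1.088 mSv/h × 2.833 h = 3.082 mSv.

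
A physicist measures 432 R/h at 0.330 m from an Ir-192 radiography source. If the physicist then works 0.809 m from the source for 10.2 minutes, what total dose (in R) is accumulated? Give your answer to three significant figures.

Intensity scales as (d₁/d₂)², so rate at 0.809 m:
432 × (0.330/0.809)² = 432 × 0.1664 = 71.88 R/h.
Dose = rate × time = 71.88 R/h × 0.1700 h = 12.22 R.

12.2 R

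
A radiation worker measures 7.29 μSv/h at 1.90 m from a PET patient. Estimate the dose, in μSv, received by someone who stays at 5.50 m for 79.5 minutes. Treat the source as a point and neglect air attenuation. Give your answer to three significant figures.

Applying the 1/r² law, rate at 5.50 m:
7.29 × (1.90/5.50)² = 7.29 × 0.1193 = 0.8697 μSv/h.
Dose = rate × time = 0.8697 μSv/h × 1.325 h = 1.152 μSv.

1.15 μSv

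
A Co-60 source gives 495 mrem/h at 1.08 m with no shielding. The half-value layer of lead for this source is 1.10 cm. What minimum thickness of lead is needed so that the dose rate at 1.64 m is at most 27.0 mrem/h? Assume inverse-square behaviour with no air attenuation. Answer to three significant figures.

3.29 cm

At 1.64 m, distance alone gives (1.08/1.64)² = 0.4337, so 495 × 0.4337 = 214.7 mrem/h.
Further attenuation needed: 214.7/27.0 = 7.952.
n = log₂(7.952) = 2.991 half-value layers.
Thickness = 2.991 × 1.10 cm = 3.290 cm.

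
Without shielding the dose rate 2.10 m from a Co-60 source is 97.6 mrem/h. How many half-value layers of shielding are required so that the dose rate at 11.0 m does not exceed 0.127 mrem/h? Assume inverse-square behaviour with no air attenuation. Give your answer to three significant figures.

4.81 half-value layers

At 11.0 m, distance alone gives 97.6 × (2.10/11.0)² = 97.6 × 0.03645 = 3.558 mrem/h.
Further attenuation needed: 3.558/0.127 = 28.02.
n = log₂(28.02) = 4.808 half-value layers.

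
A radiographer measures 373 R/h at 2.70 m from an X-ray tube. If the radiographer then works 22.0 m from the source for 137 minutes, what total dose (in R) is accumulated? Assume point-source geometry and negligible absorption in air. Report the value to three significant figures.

12.8 R

Applying the 1/r² law, rate at 22.0 m:
(2.70/22.0)² = 0.01506, so 373 × 0.01506 = 5.617 R/h.
Dose = rate × time = 5.617 R/h × 2.283 h = 12.82 R.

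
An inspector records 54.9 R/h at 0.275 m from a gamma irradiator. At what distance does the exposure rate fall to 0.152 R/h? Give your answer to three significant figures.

Since intensity falls as 1/r², d₂ = d₁·√(I₁/I₂).
I₁/I₂ = 54.9/0.152 = 361.2, so d₂ = 0.275 × √361.2 = 5.226 m.

5.23 m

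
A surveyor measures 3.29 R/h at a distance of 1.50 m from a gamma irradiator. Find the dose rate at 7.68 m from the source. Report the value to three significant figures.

Intensity scales as (d₁/d₂)², so the rate at 7.68 m is
(1.50/7.68)² = 0.03815, so 3.29 × 0.03815 = 0.1255 R/h.

0.126 R/h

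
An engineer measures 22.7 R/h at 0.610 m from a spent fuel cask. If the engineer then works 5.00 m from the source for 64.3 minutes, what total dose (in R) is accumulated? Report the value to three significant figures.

Applying the 1/r² law, rate at 5.00 m:
(0.610/5.00)² = 0.01488, so 22.7 × 0.01488 = 0.3378 R/h.
Dose = rate × time = 0.3378 R/h × 1.072 h = 0.3621 R.

0.362 R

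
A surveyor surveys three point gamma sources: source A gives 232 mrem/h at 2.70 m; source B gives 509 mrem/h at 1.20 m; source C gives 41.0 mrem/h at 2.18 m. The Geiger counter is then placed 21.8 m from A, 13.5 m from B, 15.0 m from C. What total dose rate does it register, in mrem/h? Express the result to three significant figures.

Each source contributes Iᵢ·(dᵢ/rᵢ)²; contributions add.
A: 232 × (2.70/21.8)² = 3.559 mrem/h
B: 509 × (1.20/13.5)² = 4.022 mrem/h
C: 41.0 × (2.18/15.0)² = 0.8660 mrem/h
Total = 3.559 + 4.022 + 0.8660 = 8.447 mrem/h.

8.45 mrem/h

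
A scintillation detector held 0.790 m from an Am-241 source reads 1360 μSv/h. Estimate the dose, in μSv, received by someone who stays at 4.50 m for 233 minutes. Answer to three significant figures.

By the inverse-square law, rate at 4.50 m:
(0.790/4.50)² = 0.03082, so 1360 × 0.03082 = 41.92 μSv/h.
Dose = rate × time = 41.92 μSv/h × 3.883 h = 162.8 μSv.

163 μSv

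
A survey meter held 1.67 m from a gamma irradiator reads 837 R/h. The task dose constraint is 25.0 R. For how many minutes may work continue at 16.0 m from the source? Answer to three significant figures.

165 min

Using I₁d₁² = I₂d₂², rate at 16.0 m:
837 × (1.67/16.0)² = 837 × 0.01089 = 9.115 R/h.
Stay time = 25.0 R ÷ 9.115 R/h = 2.743 h = 164.6 min.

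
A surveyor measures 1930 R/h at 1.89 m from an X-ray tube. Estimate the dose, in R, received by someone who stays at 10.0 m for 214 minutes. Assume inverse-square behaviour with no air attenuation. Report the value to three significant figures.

Using I₁d₁² = I₂d₂², rate at 10.0 m:
(1.89/10.0)² = 0.03572, so 1930 × 0.03572 = 68.94 R/h.
Dose = rate × time = 68.94 R/h × 3.567 h = 245.9 R.

246 R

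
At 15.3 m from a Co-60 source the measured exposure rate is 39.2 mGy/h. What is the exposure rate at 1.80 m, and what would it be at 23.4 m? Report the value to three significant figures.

2830 mGy/h; 16.8 mGy/h

Applying the 1/r² law,
At 1.80 m: (15.3/1.80)² = 72.25, so 39.2 × 72.25 = 2832 mGy/h
At 23.4 m: 2832 × (1.80/23.4)² = 2832 × 0.005917 = 16.76 mGy/h.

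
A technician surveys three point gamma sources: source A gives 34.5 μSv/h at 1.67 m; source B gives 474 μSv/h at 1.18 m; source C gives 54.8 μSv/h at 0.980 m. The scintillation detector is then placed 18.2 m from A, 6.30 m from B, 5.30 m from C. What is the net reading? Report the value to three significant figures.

By superposition, sum each source's inverse-square contribution:
A: 34.5 × (1.67/18.2)² = 0.2905 μSv/h
B: 474 × (1.18/6.30)² = 16.63 μSv/h
C: 54.8 × (0.980/5.30)² = 1.874 μSv/h
Total = 0.2905 + 16.63 + 1.874 = 18.79 μSv/h.

18.8 μSv/h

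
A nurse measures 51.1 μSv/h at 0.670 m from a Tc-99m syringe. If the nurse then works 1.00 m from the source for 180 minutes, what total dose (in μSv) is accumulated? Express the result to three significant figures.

Applying the 1/r² law, rate at 1.00 m:
(0.670/1.00)² = 0.4489, so 51.1 × 0.4489 = 22.94 μSv/h.
Dose = rate × time = 22.94 μSv/h × 3.000 h = 68.82 μSv.

68.8 μSv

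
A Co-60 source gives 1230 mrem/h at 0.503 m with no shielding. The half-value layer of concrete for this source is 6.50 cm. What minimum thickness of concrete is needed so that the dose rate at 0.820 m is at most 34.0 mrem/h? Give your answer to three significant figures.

At 0.820 m, distance alone gives (0.503/0.820)² = 0.3763, so 1230 × 0.3763 = 462.8 mrem/h.
Further attenuation needed: 462.8/34.0 = 13.61.
n = log₂(13.61) = 3.767 half-value layers.
Thickness = 3.767 × 6.50 cm = 24.49 cm.

24.5 cm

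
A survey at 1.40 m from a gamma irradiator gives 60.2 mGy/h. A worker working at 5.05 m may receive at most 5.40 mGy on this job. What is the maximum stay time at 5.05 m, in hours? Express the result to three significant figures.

Since intensity falls as 1/r², rate at 5.05 m:
60.2 × (1.40/5.05)² = 60.2 × 0.07686 = 4.627 mGy/h.
Stay time = 5.40 mGy ÷ 4.627 mGy/h = 1.167 h.

1.17 h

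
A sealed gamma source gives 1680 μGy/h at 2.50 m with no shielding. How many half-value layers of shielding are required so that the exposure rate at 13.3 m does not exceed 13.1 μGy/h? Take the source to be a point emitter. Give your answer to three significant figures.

2.18 half-value layers

At 13.3 m, distance alone gives 1680 × (2.50/13.3)² = 1680 × 0.03533 = 59.35 μGy/h.
Further attenuation needed: 59.35/13.1 = 4.531.
n = log₂(4.531) = 2.180 half-value layers.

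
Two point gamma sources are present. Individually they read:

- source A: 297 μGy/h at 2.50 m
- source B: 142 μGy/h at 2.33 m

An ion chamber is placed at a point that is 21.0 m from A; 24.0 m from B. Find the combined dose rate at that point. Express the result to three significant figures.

By superposition, sum each source's inverse-square contribution:
A: 297 × (2.50/21.0)² = 4.209 μGy/h
B: 142 × (2.33/24.0)² = 1.338 μGy/h
Total = 4.209 + 1.338 = 5.547 μGy/h.

5.55 μGy/h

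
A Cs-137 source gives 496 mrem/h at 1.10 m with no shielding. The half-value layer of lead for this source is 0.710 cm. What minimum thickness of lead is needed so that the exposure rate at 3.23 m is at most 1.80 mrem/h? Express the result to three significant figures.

At 3.23 m, distance alone gives (1.10/3.23)² = 0.1160, so 496 × 0.1160 = 57.54 mrem/h.
Further attenuation needed: 57.54/1.80 = 31.97.
n = log₂(31.97) = 4.999 half-value layers.
Thickness = 4.999 × 0.710 cm = 3.549 cm.

3.55 cm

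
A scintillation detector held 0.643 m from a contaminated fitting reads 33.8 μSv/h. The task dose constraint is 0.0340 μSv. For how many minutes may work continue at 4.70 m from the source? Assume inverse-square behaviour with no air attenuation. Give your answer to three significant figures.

3.22 min

Since intensity falls as 1/r², rate at 4.70 m:
33.8 × (0.643/4.70)² = 33.8 × 0.01872 = 0.6327 μSv/h.
Stay time = 0.0340 μSv ÷ 0.6327 μSv/h = 0.05374 h = 3.224 min.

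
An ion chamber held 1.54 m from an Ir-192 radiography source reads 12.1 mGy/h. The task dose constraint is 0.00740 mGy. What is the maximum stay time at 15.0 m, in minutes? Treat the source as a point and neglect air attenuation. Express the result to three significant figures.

By the inverse-square law, rate at 15.0 m:
12.1 × (1.54/15.0)² = 12.1 × 0.01054 = 0.1275 mGy/h.
Stay time = 0.00740 mGy ÷ 0.1275 mGy/h = 0.05804 h = 3.482 min.

3.48 min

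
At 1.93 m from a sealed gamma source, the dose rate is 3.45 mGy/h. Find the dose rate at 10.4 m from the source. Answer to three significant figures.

Applying the 1/r² law, the rate at 10.4 m is
(1.93/10.4)² = 0.03444, so 3.45 × 0.03444 = 0.1188 mGy/h.

0.119 mGy/h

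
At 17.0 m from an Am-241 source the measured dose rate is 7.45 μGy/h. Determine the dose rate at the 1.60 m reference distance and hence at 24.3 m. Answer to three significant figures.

Using I₁d₁² = I₂d₂²,
At 1.60 m: 7.45 × (17.0/1.60)² = 7.45 × 112.9 = 841.1 μGy/h
At 24.3 m: (1.60/24.3)² = 0.004335, so 841.1 × 0.004335 = 3.646 μGy/h.

841 μGy/h; 3.65 μGy/h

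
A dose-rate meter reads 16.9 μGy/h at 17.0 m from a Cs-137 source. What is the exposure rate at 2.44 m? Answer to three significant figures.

Applying the 1/r² law, the rate at 2.44 m is
16.9 × (17.0/2.44)² = 16.9 × 48.54 = 820.3 μGy/h.

820 μGy/h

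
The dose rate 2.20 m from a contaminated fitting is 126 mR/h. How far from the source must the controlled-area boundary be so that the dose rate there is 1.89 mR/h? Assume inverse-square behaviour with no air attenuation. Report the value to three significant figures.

18.0 m

Applying the 1/r² law, d₂ = d₁·√(I₁/I₂).
I₁/I₂ = 126/1.89 = 66.67, so d₂ = 2.20 × √66.67 = 17.96 m.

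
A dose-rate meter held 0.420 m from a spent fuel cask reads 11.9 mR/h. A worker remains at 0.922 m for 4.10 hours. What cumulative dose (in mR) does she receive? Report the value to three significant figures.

10.1 mR

Applying the 1/r² law, rate at 0.922 m:
11.9 × (0.420/0.922)² = 11.9 × 0.2075 = 2.469 mR/h.
Dose = rate × time = 2.469 mR/h × 4.100 h = 10.12 mR.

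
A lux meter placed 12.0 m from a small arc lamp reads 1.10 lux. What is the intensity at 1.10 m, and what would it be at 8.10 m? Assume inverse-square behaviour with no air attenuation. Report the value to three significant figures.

131 lux; 2.41 lux

Using I₁d₁² = I₂d₂²,
At 1.10 m: 1.10 × (12.0/1.10)² = 1.10 × 119.0 = 130.9 lux
At 8.10 m: 130.9 × (1.10/8.10)² = 130.9 × 0.01844 = 2.414 lux.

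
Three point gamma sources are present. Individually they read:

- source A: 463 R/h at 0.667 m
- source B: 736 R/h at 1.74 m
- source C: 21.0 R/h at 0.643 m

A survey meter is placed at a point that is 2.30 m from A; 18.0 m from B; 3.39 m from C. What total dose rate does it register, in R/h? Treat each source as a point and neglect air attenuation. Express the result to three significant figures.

By superposition, sum each source's inverse-square contribution:
A: 463 × (0.667/2.30)² = 38.94 R/h
B: 736 × (1.74/18.0)² = 6.878 R/h
C: 21.0 × (0.643/3.39)² = 0.7555 R/h
Total = 38.94 + 6.878 + 0.7555 = 46.57 R/h.

46.6 R/h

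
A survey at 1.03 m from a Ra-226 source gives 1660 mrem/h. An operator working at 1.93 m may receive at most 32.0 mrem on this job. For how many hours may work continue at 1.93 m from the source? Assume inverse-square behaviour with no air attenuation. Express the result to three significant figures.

By the inverse-square law, rate at 1.93 m:
1660 × (1.03/1.93)² = 1660 × 0.2848 = 472.8 mrem/h.
Stay time = 32.0 mrem ÷ 472.8 mrem/h = 0.06768 h.

0.0677 h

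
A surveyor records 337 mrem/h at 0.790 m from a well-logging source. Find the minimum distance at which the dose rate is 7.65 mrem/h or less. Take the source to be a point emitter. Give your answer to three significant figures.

Applying the 1/r² law, d₂ = d₁·√(I₁/I₂).
I₁/I₂ = 337/7.65 = 44.05, so d₂ = 0.790 × √44.05 = 5.243 m.

5.24 m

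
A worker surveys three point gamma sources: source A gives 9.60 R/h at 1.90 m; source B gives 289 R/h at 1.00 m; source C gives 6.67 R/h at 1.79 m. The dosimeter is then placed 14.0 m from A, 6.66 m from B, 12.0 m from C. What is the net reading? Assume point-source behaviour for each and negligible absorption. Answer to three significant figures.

By superposition, sum each source's inverse-square contribution:
A: 9.60 × (1.90/14.0)² = 0.1768 R/h
B: 289 × (1.00/6.66)² = 6.516 R/h
C: 6.67 × (1.79/12.0)² = 0.1484 R/h
Total = 0.1768 + 6.516 + 0.1484 = 6.841 R/h.

6.84 R/h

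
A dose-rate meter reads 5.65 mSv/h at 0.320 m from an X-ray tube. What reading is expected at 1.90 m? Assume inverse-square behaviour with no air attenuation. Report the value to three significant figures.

0.160 mSv/h

Intensity scales as (d₁/d₂)², so the rate at 1.90 m is
(0.320/1.90)² = 0.02837, so 5.65 × 0.02837 = 0.1603 mSv/h.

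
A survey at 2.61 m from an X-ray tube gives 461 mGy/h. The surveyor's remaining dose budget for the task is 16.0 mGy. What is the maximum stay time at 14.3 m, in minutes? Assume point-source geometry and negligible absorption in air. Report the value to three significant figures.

62.5 min

By the inverse-square law, rate at 14.3 m:
461 × (2.61/14.3)² = 461 × 0.03331 = 15.36 mGy/h.
Stay time = 16.0 mGy ÷ 15.36 mGy/h = 1.042 h = 62.52 min.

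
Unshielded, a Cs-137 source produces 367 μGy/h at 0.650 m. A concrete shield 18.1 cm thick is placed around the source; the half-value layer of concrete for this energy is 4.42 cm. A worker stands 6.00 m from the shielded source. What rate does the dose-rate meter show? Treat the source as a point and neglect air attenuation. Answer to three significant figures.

Distance alone: 367 × (0.650/6.00)² = 367 × 0.01174 = 4.309 μGy/h.
Shield: 18.1/4.42 = 4.095 half-value layers → attenuation 2^(−4.095) = 0.05852.
Combined: 4.309 × 0.05852 = 0.2522 μGy/h.

0.252 μGy/h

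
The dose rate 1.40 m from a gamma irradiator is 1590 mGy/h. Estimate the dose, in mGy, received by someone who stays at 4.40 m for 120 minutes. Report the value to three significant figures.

322 mGy

Applying the 1/r² law, rate at 4.40 m:
1590 × (1.40/4.40)² = 1590 × 0.1012 = 160.9 mGy/h.
Dose = rate × time = 160.9 mGy/h × 2.000 h = 321.8 mGy.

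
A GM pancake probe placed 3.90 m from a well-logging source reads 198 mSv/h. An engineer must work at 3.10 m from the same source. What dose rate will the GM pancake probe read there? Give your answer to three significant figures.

Applying the 1/r² law, scaling from 3.90 m to 3.10 m:
(3.90/3.10)² = 1.583, so 198 × 1.583 = 313.4 mSv/h.

313 mSv/h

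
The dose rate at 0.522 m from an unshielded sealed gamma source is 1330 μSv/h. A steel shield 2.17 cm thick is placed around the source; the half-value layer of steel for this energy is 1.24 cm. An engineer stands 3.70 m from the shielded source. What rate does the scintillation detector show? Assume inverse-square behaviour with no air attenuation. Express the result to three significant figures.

7.87 μSv/h

Distance alone: 1330 × (0.522/3.70)² = 1330 × 0.01990 = 26.47 μSv/h.
Shield: 2.17/1.24 = 1.750 half-value layers → attenuation 2^(−1.750) = 0.2973.
Combined: 26.47 × 0.2973 = 7.870 μSv/h.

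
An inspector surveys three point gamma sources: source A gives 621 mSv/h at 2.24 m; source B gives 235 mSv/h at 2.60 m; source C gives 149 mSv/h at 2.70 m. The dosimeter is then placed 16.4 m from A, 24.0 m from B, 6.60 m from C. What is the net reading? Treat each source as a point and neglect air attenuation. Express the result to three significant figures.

Each source contributes Iᵢ·(dᵢ/rᵢ)²; contributions add.
A: 621 × (2.24/16.4)² = 11.59 mSv/h
B: 235 × (2.60/24.0)² = 2.758 mSv/h
C: 149 × (2.70/6.60)² = 24.94 mSv/h
Total = 11.59 + 2.758 + 24.94 = 39.29 mSv/h.

39.3 mSv/h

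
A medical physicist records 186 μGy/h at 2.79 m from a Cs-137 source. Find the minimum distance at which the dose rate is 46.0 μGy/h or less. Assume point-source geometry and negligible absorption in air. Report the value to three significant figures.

Since intensity falls as 1/r², d₂ = d₁·√(I₁/I₂).
I₁/I₂ = 186/46.0 = 4.043, so d₂ = 2.79 × √4.043 = 5.610 m.

5.61 m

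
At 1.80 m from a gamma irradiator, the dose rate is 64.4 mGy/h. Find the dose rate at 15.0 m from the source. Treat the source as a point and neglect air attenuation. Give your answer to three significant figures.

Using I₁d₁² = I₂d₂², the rate at 15.0 m is
(1.80/15.0)² = 0.01440, so 64.4 × 0.01440 = 0.9274 mGy/h.

0.927 mGy/h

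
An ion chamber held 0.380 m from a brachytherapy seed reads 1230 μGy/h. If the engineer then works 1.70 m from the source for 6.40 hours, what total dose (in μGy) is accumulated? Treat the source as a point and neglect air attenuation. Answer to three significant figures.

By the inverse-square law, rate at 1.70 m:
(0.380/1.70)² = 0.04997, so 1230 × 0.04997 = 61.46 μGy/h.
Dose = rate × time = 61.46 μGy/h × 6.400 h = 393.3 μGy.

393 μGy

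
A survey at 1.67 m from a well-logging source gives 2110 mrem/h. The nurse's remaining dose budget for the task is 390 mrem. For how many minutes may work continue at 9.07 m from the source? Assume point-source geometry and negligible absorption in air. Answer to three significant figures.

327 min

Using I₁d₁² = I₂d₂², rate at 9.07 m:
(1.67/9.07)² = 0.03390, so 2110 × 0.03390 = 71.53 mrem/h.
Stay time = 390 mrem ÷ 71.53 mrem/h = 5.452 h = 327.1 min.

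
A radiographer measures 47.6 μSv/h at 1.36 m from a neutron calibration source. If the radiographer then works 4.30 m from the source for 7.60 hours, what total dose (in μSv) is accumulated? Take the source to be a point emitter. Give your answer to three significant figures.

Since intensity falls as 1/r², rate at 4.30 m:
(1.36/4.30)² = 0.1000, so 47.6 × 0.1000 = 4.760 μSv/h.
Dose = rate × time = 4.760 μSv/h × 7.600 h = 36.18 μSv.

36.2 μSv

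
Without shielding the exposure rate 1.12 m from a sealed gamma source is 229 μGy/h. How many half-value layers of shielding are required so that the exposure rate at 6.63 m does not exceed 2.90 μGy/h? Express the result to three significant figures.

At 6.63 m, distance alone gives (1.12/6.63)² = 0.02854, so 229 × 0.02854 = 6.536 μGy/h.
Further attenuation needed: 6.536/2.90 = 2.254.
n = log₂(2.254) = 1.172 half-value layers.

1.17 half-value layers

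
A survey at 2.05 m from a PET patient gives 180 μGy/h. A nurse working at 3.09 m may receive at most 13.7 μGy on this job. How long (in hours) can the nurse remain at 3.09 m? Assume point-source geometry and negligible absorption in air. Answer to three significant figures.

Since intensity falls as 1/r², rate at 3.09 m:
(2.05/3.09)² = 0.4401, so 180 × 0.4401 = 79.22 μGy/h.
Stay time = 13.7 μGy ÷ 79.22 μGy/h = 0.1729 h.

0.173 h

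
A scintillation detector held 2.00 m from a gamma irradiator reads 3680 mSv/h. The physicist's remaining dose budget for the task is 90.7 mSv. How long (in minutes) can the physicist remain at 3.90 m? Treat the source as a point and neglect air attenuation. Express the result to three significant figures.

5.62 min

By the inverse-square law, rate at 3.90 m:
3680 × (2.00/3.90)² = 3680 × 0.2630 = 967.8 mSv/h.
Stay time = 90.7 mSv ÷ 967.8 mSv/h = 0.09372 h = 5.623 min.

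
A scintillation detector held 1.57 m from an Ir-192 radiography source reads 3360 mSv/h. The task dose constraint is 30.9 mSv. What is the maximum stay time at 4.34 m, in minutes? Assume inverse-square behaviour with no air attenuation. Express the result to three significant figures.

Intensity scales as (d₁/d₂)², so rate at 4.34 m:
3360 × (1.57/4.34)² = 3360 × 0.1309 = 439.8 mSv/h.
Stay time = 30.9 mSv ÷ 439.8 mSv/h = 0.07026 h = 4.216 min.

4.22 min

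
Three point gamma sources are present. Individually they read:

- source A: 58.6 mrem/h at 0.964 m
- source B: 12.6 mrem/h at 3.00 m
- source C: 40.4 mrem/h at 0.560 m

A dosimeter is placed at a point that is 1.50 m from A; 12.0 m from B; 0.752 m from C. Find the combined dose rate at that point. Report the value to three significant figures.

Each source contributes Iᵢ·(dᵢ/rᵢ)²; contributions add.
A: 58.6 × (0.964/1.50)² = 24.20 mrem/h
B: 12.6 × (3.00/12.0)² = 0.7875 mrem/h
C: 40.4 × (0.560/0.752)² = 22.40 mrem/h
Total = 24.20 + 0.7875 + 22.40 = 47.39 mrem/h.

47.4 mrem/h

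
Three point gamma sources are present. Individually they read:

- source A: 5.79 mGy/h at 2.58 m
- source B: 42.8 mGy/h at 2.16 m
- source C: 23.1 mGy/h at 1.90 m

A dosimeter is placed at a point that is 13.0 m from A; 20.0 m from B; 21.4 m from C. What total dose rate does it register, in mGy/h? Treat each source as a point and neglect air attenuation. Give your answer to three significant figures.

By superposition, sum each source's inverse-square contribution:
A: 5.79 × (2.58/13.0)² = 0.2281 mGy/h
B: 42.8 × (2.16/20.0)² = 0.4992 mGy/h
C: 23.1 × (1.90/21.4)² = 0.1821 mGy/h
Total = 0.2281 + 0.4992 + 0.1821 = 0.9094 mGy/h.

0.909 mGy/h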